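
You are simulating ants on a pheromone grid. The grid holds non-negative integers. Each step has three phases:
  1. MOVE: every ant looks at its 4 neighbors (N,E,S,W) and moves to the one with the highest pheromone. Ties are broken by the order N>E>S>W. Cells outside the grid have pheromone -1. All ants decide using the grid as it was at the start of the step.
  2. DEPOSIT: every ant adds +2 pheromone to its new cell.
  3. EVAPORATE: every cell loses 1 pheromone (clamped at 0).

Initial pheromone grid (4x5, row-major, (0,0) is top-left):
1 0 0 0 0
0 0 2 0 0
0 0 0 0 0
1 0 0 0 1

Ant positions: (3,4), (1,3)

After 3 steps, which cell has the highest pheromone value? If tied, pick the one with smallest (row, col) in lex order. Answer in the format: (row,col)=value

Answer: (1,2)=3

Derivation:
Step 1: ant0:(3,4)->N->(2,4) | ant1:(1,3)->W->(1,2)
  grid max=3 at (1,2)
Step 2: ant0:(2,4)->N->(1,4) | ant1:(1,2)->N->(0,2)
  grid max=2 at (1,2)
Step 3: ant0:(1,4)->N->(0,4) | ant1:(0,2)->S->(1,2)
  grid max=3 at (1,2)
Final grid:
  0 0 0 0 1
  0 0 3 0 0
  0 0 0 0 0
  0 0 0 0 0
Max pheromone 3 at (1,2)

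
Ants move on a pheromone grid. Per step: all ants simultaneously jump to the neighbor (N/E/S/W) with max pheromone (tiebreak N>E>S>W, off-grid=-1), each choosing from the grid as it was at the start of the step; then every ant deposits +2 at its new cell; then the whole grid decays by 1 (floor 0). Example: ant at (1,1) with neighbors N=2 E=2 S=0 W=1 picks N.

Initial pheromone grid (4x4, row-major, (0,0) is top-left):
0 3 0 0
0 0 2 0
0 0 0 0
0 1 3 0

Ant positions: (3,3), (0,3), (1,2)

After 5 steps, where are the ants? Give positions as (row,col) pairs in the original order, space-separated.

Step 1: ant0:(3,3)->W->(3,2) | ant1:(0,3)->S->(1,3) | ant2:(1,2)->N->(0,2)
  grid max=4 at (3,2)
Step 2: ant0:(3,2)->N->(2,2) | ant1:(1,3)->W->(1,2) | ant2:(0,2)->W->(0,1)
  grid max=3 at (0,1)
Step 3: ant0:(2,2)->S->(3,2) | ant1:(1,2)->S->(2,2) | ant2:(0,1)->E->(0,2)
  grid max=4 at (3,2)
Step 4: ant0:(3,2)->N->(2,2) | ant1:(2,2)->S->(3,2) | ant2:(0,2)->W->(0,1)
  grid max=5 at (3,2)
Step 5: ant0:(2,2)->S->(3,2) | ant1:(3,2)->N->(2,2) | ant2:(0,1)->E->(0,2)
  grid max=6 at (3,2)

(3,2) (2,2) (0,2)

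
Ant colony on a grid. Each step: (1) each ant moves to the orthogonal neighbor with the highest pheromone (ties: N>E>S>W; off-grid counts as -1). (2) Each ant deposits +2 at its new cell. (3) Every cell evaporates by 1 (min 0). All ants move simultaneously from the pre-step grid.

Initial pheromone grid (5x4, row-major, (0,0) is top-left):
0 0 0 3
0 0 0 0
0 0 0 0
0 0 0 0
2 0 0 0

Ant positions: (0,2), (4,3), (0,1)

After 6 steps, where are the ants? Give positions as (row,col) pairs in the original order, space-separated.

Step 1: ant0:(0,2)->E->(0,3) | ant1:(4,3)->N->(3,3) | ant2:(0,1)->E->(0,2)
  grid max=4 at (0,3)
Step 2: ant0:(0,3)->W->(0,2) | ant1:(3,3)->N->(2,3) | ant2:(0,2)->E->(0,3)
  grid max=5 at (0,3)
Step 3: ant0:(0,2)->E->(0,3) | ant1:(2,3)->N->(1,3) | ant2:(0,3)->W->(0,2)
  grid max=6 at (0,3)
Step 4: ant0:(0,3)->W->(0,2) | ant1:(1,3)->N->(0,3) | ant2:(0,2)->E->(0,3)
  grid max=9 at (0,3)
Step 5: ant0:(0,2)->E->(0,3) | ant1:(0,3)->W->(0,2) | ant2:(0,3)->W->(0,2)
  grid max=10 at (0,3)
Step 6: ant0:(0,3)->W->(0,2) | ant1:(0,2)->E->(0,3) | ant2:(0,2)->E->(0,3)
  grid max=13 at (0,3)

(0,2) (0,3) (0,3)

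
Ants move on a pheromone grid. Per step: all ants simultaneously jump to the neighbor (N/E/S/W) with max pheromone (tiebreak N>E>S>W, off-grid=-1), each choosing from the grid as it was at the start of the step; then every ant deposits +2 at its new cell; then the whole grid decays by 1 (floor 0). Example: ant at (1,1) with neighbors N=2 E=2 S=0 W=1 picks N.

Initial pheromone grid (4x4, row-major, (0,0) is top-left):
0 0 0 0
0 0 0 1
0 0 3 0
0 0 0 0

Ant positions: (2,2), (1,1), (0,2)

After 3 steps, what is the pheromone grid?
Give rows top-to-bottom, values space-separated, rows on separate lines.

After step 1: ants at (1,2),(0,1),(0,3)
  0 1 0 1
  0 0 1 0
  0 0 2 0
  0 0 0 0
After step 2: ants at (2,2),(0,2),(1,3)
  0 0 1 0
  0 0 0 1
  0 0 3 0
  0 0 0 0
After step 3: ants at (1,2),(0,3),(0,3)
  0 0 0 3
  0 0 1 0
  0 0 2 0
  0 0 0 0

0 0 0 3
0 0 1 0
0 0 2 0
0 0 0 0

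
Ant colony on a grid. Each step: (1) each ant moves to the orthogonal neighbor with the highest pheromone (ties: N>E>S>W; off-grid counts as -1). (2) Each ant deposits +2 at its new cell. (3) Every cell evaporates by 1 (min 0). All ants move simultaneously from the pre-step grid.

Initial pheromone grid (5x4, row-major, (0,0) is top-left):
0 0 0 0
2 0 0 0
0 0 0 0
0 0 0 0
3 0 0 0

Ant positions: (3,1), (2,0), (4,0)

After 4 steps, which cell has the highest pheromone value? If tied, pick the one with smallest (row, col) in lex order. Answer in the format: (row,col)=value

Answer: (1,0)=4

Derivation:
Step 1: ant0:(3,1)->N->(2,1) | ant1:(2,0)->N->(1,0) | ant2:(4,0)->N->(3,0)
  grid max=3 at (1,0)
Step 2: ant0:(2,1)->N->(1,1) | ant1:(1,0)->N->(0,0) | ant2:(3,0)->S->(4,0)
  grid max=3 at (4,0)
Step 3: ant0:(1,1)->W->(1,0) | ant1:(0,0)->S->(1,0) | ant2:(4,0)->N->(3,0)
  grid max=5 at (1,0)
Step 4: ant0:(1,0)->N->(0,0) | ant1:(1,0)->N->(0,0) | ant2:(3,0)->S->(4,0)
  grid max=4 at (1,0)
Final grid:
  3 0 0 0
  4 0 0 0
  0 0 0 0
  0 0 0 0
  3 0 0 0
Max pheromone 4 at (1,0)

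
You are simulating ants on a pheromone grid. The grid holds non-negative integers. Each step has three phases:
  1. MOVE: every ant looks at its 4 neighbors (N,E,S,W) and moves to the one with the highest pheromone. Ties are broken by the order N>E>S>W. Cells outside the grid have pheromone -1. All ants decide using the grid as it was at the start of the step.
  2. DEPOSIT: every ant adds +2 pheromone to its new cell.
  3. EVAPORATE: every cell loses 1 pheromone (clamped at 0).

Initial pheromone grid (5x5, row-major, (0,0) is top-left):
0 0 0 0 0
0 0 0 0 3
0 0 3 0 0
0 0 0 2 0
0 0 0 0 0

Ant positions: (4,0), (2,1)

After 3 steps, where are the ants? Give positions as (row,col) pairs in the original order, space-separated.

Step 1: ant0:(4,0)->N->(3,0) | ant1:(2,1)->E->(2,2)
  grid max=4 at (2,2)
Step 2: ant0:(3,0)->N->(2,0) | ant1:(2,2)->N->(1,2)
  grid max=3 at (2,2)
Step 3: ant0:(2,0)->N->(1,0) | ant1:(1,2)->S->(2,2)
  grid max=4 at (2,2)

(1,0) (2,2)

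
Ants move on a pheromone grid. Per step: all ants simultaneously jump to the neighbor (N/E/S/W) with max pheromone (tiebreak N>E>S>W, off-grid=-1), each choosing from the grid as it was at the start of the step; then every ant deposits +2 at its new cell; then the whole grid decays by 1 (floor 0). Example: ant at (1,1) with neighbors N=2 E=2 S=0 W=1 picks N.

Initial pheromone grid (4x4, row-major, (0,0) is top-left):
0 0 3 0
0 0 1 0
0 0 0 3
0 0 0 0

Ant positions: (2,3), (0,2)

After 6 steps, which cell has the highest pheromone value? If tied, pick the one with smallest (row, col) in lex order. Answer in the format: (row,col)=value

Step 1: ant0:(2,3)->N->(1,3) | ant1:(0,2)->S->(1,2)
  grid max=2 at (0,2)
Step 2: ant0:(1,3)->S->(2,3) | ant1:(1,2)->N->(0,2)
  grid max=3 at (0,2)
Step 3: ant0:(2,3)->N->(1,3) | ant1:(0,2)->S->(1,2)
  grid max=2 at (0,2)
Step 4: ant0:(1,3)->S->(2,3) | ant1:(1,2)->N->(0,2)
  grid max=3 at (0,2)
Step 5: ant0:(2,3)->N->(1,3) | ant1:(0,2)->S->(1,2)
  grid max=2 at (0,2)
Step 6: ant0:(1,3)->S->(2,3) | ant1:(1,2)->N->(0,2)
  grid max=3 at (0,2)
Final grid:
  0 0 3 0
  0 0 1 0
  0 0 0 3
  0 0 0 0
Max pheromone 3 at (0,2)

Answer: (0,2)=3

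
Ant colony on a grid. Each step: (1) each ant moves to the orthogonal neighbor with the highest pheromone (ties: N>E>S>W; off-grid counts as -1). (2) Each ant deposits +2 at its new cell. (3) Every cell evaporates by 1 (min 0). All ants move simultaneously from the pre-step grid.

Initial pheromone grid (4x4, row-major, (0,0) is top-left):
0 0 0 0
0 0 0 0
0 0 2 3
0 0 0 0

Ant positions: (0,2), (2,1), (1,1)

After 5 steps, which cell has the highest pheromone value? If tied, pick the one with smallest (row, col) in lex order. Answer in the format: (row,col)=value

Answer: (2,3)=8

Derivation:
Step 1: ant0:(0,2)->E->(0,3) | ant1:(2,1)->E->(2,2) | ant2:(1,1)->N->(0,1)
  grid max=3 at (2,2)
Step 2: ant0:(0,3)->S->(1,3) | ant1:(2,2)->E->(2,3) | ant2:(0,1)->E->(0,2)
  grid max=3 at (2,3)
Step 3: ant0:(1,3)->S->(2,3) | ant1:(2,3)->W->(2,2) | ant2:(0,2)->E->(0,3)
  grid max=4 at (2,3)
Step 4: ant0:(2,3)->W->(2,2) | ant1:(2,2)->E->(2,3) | ant2:(0,3)->S->(1,3)
  grid max=5 at (2,3)
Step 5: ant0:(2,2)->E->(2,3) | ant1:(2,3)->W->(2,2) | ant2:(1,3)->S->(2,3)
  grid max=8 at (2,3)
Final grid:
  0 0 0 0
  0 0 0 0
  0 0 5 8
  0 0 0 0
Max pheromone 8 at (2,3)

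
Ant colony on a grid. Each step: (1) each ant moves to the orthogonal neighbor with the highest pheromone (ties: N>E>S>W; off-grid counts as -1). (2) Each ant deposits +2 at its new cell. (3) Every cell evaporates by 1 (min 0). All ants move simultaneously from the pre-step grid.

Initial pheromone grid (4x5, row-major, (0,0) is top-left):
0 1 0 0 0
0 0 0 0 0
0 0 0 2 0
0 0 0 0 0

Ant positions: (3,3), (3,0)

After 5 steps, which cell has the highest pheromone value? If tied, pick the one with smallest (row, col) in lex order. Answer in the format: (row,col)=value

Answer: (2,3)=3

Derivation:
Step 1: ant0:(3,3)->N->(2,3) | ant1:(3,0)->N->(2,0)
  grid max=3 at (2,3)
Step 2: ant0:(2,3)->N->(1,3) | ant1:(2,0)->N->(1,0)
  grid max=2 at (2,3)
Step 3: ant0:(1,3)->S->(2,3) | ant1:(1,0)->N->(0,0)
  grid max=3 at (2,3)
Step 4: ant0:(2,3)->N->(1,3) | ant1:(0,0)->E->(0,1)
  grid max=2 at (2,3)
Step 5: ant0:(1,3)->S->(2,3) | ant1:(0,1)->E->(0,2)
  grid max=3 at (2,3)
Final grid:
  0 0 1 0 0
  0 0 0 0 0
  0 0 0 3 0
  0 0 0 0 0
Max pheromone 3 at (2,3)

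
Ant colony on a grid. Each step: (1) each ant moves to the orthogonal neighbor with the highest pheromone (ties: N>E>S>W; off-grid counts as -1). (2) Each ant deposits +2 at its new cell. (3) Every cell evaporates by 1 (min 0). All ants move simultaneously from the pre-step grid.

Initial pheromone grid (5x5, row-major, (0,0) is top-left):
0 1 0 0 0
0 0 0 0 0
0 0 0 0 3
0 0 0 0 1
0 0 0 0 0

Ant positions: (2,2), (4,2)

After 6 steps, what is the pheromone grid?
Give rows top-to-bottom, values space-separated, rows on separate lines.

After step 1: ants at (1,2),(3,2)
  0 0 0 0 0
  0 0 1 0 0
  0 0 0 0 2
  0 0 1 0 0
  0 0 0 0 0
After step 2: ants at (0,2),(2,2)
  0 0 1 0 0
  0 0 0 0 0
  0 0 1 0 1
  0 0 0 0 0
  0 0 0 0 0
After step 3: ants at (0,3),(1,2)
  0 0 0 1 0
  0 0 1 0 0
  0 0 0 0 0
  0 0 0 0 0
  0 0 0 0 0
After step 4: ants at (0,4),(0,2)
  0 0 1 0 1
  0 0 0 0 0
  0 0 0 0 0
  0 0 0 0 0
  0 0 0 0 0
After step 5: ants at (1,4),(0,3)
  0 0 0 1 0
  0 0 0 0 1
  0 0 0 0 0
  0 0 0 0 0
  0 0 0 0 0
After step 6: ants at (0,4),(0,4)
  0 0 0 0 3
  0 0 0 0 0
  0 0 0 0 0
  0 0 0 0 0
  0 0 0 0 0

0 0 0 0 3
0 0 0 0 0
0 0 0 0 0
0 0 0 0 0
0 0 0 0 0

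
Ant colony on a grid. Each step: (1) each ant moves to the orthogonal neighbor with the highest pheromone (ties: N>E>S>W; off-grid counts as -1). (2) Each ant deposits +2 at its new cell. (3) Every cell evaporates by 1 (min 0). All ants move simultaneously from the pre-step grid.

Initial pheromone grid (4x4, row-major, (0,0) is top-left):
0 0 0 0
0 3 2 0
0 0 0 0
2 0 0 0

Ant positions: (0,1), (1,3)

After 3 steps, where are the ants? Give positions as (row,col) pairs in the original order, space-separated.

Step 1: ant0:(0,1)->S->(1,1) | ant1:(1,3)->W->(1,2)
  grid max=4 at (1,1)
Step 2: ant0:(1,1)->E->(1,2) | ant1:(1,2)->W->(1,1)
  grid max=5 at (1,1)
Step 3: ant0:(1,2)->W->(1,1) | ant1:(1,1)->E->(1,2)
  grid max=6 at (1,1)

(1,1) (1,2)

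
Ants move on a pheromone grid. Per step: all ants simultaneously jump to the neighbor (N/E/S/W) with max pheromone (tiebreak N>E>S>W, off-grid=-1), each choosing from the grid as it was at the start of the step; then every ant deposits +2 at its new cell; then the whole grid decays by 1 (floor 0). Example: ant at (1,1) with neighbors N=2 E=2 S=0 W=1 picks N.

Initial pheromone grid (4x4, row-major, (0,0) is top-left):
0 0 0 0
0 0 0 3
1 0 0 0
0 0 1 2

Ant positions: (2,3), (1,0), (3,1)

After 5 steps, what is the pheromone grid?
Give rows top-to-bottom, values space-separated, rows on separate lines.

After step 1: ants at (1,3),(2,0),(3,2)
  0 0 0 0
  0 0 0 4
  2 0 0 0
  0 0 2 1
After step 2: ants at (0,3),(1,0),(3,3)
  0 0 0 1
  1 0 0 3
  1 0 0 0
  0 0 1 2
After step 3: ants at (1,3),(2,0),(3,2)
  0 0 0 0
  0 0 0 4
  2 0 0 0
  0 0 2 1
After step 4: ants at (0,3),(1,0),(3,3)
  0 0 0 1
  1 0 0 3
  1 0 0 0
  0 0 1 2
After step 5: ants at (1,3),(2,0),(3,2)
  0 0 0 0
  0 0 0 4
  2 0 0 0
  0 0 2 1

0 0 0 0
0 0 0 4
2 0 0 0
0 0 2 1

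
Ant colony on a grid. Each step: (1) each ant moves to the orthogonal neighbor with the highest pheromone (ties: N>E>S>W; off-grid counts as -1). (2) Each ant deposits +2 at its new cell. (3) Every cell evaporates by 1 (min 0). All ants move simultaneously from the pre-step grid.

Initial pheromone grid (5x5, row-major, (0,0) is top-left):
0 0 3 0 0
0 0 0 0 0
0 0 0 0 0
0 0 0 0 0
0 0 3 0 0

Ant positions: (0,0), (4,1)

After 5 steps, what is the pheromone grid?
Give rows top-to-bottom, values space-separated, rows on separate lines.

After step 1: ants at (0,1),(4,2)
  0 1 2 0 0
  0 0 0 0 0
  0 0 0 0 0
  0 0 0 0 0
  0 0 4 0 0
After step 2: ants at (0,2),(3,2)
  0 0 3 0 0
  0 0 0 0 0
  0 0 0 0 0
  0 0 1 0 0
  0 0 3 0 0
After step 3: ants at (0,3),(4,2)
  0 0 2 1 0
  0 0 0 0 0
  0 0 0 0 0
  0 0 0 0 0
  0 0 4 0 0
After step 4: ants at (0,2),(3,2)
  0 0 3 0 0
  0 0 0 0 0
  0 0 0 0 0
  0 0 1 0 0
  0 0 3 0 0
After step 5: ants at (0,3),(4,2)
  0 0 2 1 0
  0 0 0 0 0
  0 0 0 0 0
  0 0 0 0 0
  0 0 4 0 0

0 0 2 1 0
0 0 0 0 0
0 0 0 0 0
0 0 0 0 0
0 0 4 0 0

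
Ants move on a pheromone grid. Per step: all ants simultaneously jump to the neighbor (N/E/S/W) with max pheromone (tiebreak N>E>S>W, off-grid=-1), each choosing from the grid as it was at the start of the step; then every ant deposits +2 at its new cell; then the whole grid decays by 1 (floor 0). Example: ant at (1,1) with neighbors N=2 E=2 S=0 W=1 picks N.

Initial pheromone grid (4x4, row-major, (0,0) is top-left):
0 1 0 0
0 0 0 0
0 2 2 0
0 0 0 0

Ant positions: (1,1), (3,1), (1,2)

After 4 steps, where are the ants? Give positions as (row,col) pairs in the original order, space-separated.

Step 1: ant0:(1,1)->S->(2,1) | ant1:(3,1)->N->(2,1) | ant2:(1,2)->S->(2,2)
  grid max=5 at (2,1)
Step 2: ant0:(2,1)->E->(2,2) | ant1:(2,1)->E->(2,2) | ant2:(2,2)->W->(2,1)
  grid max=6 at (2,1)
Step 3: ant0:(2,2)->W->(2,1) | ant1:(2,2)->W->(2,1) | ant2:(2,1)->E->(2,2)
  grid max=9 at (2,1)
Step 4: ant0:(2,1)->E->(2,2) | ant1:(2,1)->E->(2,2) | ant2:(2,2)->W->(2,1)
  grid max=10 at (2,1)

(2,2) (2,2) (2,1)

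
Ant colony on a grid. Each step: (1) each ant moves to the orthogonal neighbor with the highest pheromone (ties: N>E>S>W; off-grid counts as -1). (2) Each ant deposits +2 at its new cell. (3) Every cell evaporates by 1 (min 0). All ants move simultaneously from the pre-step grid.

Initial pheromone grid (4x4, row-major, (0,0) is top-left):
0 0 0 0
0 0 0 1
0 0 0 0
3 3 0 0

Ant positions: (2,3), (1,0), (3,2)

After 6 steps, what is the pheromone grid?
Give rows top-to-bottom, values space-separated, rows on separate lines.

After step 1: ants at (1,3),(0,0),(3,1)
  1 0 0 0
  0 0 0 2
  0 0 0 0
  2 4 0 0
After step 2: ants at (0,3),(0,1),(3,0)
  0 1 0 1
  0 0 0 1
  0 0 0 0
  3 3 0 0
After step 3: ants at (1,3),(0,2),(3,1)
  0 0 1 0
  0 0 0 2
  0 0 0 0
  2 4 0 0
After step 4: ants at (0,3),(0,3),(3,0)
  0 0 0 3
  0 0 0 1
  0 0 0 0
  3 3 0 0
After step 5: ants at (1,3),(1,3),(3,1)
  0 0 0 2
  0 0 0 4
  0 0 0 0
  2 4 0 0
After step 6: ants at (0,3),(0,3),(3,0)
  0 0 0 5
  0 0 0 3
  0 0 0 0
  3 3 0 0

0 0 0 5
0 0 0 3
0 0 0 0
3 3 0 0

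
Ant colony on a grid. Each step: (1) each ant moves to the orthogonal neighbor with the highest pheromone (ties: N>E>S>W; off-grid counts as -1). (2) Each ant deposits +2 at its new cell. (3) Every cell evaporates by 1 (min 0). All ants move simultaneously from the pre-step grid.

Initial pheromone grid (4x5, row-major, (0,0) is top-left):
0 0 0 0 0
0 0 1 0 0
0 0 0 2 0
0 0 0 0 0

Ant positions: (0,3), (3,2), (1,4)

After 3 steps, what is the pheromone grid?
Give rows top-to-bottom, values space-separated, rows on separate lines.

After step 1: ants at (0,4),(2,2),(0,4)
  0 0 0 0 3
  0 0 0 0 0
  0 0 1 1 0
  0 0 0 0 0
After step 2: ants at (1,4),(2,3),(1,4)
  0 0 0 0 2
  0 0 0 0 3
  0 0 0 2 0
  0 0 0 0 0
After step 3: ants at (0,4),(1,3),(0,4)
  0 0 0 0 5
  0 0 0 1 2
  0 0 0 1 0
  0 0 0 0 0

0 0 0 0 5
0 0 0 1 2
0 0 0 1 0
0 0 0 0 0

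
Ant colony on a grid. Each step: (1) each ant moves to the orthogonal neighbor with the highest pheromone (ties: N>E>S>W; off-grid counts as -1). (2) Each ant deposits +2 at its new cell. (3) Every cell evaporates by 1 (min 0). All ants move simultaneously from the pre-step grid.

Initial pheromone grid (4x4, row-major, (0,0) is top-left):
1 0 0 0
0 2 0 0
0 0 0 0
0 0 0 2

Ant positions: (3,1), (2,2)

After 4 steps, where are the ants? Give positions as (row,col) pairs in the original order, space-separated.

Step 1: ant0:(3,1)->N->(2,1) | ant1:(2,2)->N->(1,2)
  grid max=1 at (1,1)
Step 2: ant0:(2,1)->N->(1,1) | ant1:(1,2)->W->(1,1)
  grid max=4 at (1,1)
Step 3: ant0:(1,1)->N->(0,1) | ant1:(1,1)->N->(0,1)
  grid max=3 at (0,1)
Step 4: ant0:(0,1)->S->(1,1) | ant1:(0,1)->S->(1,1)
  grid max=6 at (1,1)

(1,1) (1,1)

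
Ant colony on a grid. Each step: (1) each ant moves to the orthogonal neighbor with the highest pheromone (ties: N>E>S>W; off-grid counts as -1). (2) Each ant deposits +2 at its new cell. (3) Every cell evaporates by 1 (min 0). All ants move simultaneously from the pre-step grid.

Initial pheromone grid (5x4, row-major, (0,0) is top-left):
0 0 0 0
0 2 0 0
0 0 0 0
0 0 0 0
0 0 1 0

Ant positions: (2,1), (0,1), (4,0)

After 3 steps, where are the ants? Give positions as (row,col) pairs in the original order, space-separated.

Step 1: ant0:(2,1)->N->(1,1) | ant1:(0,1)->S->(1,1) | ant2:(4,0)->N->(3,0)
  grid max=5 at (1,1)
Step 2: ant0:(1,1)->N->(0,1) | ant1:(1,1)->N->(0,1) | ant2:(3,0)->N->(2,0)
  grid max=4 at (1,1)
Step 3: ant0:(0,1)->S->(1,1) | ant1:(0,1)->S->(1,1) | ant2:(2,0)->N->(1,0)
  grid max=7 at (1,1)

(1,1) (1,1) (1,0)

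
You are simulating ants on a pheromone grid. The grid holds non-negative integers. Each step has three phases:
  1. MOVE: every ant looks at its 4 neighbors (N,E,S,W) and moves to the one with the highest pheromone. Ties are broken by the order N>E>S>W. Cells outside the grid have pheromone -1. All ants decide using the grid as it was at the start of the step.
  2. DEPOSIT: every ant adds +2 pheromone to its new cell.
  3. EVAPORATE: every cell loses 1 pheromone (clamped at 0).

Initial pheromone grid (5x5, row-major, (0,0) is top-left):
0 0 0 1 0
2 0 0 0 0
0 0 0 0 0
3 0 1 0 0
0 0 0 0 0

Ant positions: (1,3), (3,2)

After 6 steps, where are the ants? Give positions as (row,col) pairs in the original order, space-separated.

Step 1: ant0:(1,3)->N->(0,3) | ant1:(3,2)->N->(2,2)
  grid max=2 at (0,3)
Step 2: ant0:(0,3)->E->(0,4) | ant1:(2,2)->N->(1,2)
  grid max=1 at (0,3)
Step 3: ant0:(0,4)->W->(0,3) | ant1:(1,2)->N->(0,2)
  grid max=2 at (0,3)
Step 4: ant0:(0,3)->W->(0,2) | ant1:(0,2)->E->(0,3)
  grid max=3 at (0,3)
Step 5: ant0:(0,2)->E->(0,3) | ant1:(0,3)->W->(0,2)
  grid max=4 at (0,3)
Step 6: ant0:(0,3)->W->(0,2) | ant1:(0,2)->E->(0,3)
  grid max=5 at (0,3)

(0,2) (0,3)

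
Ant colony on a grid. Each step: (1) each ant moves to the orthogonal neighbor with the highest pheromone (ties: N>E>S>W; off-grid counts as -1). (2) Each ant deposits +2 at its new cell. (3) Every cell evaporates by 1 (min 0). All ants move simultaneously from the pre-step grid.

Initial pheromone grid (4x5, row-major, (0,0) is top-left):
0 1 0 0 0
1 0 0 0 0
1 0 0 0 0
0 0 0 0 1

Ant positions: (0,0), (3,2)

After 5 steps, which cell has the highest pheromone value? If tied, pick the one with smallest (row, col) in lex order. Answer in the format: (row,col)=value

Answer: (0,2)=4

Derivation:
Step 1: ant0:(0,0)->E->(0,1) | ant1:(3,2)->N->(2,2)
  grid max=2 at (0,1)
Step 2: ant0:(0,1)->E->(0,2) | ant1:(2,2)->N->(1,2)
  grid max=1 at (0,1)
Step 3: ant0:(0,2)->S->(1,2) | ant1:(1,2)->N->(0,2)
  grid max=2 at (0,2)
Step 4: ant0:(1,2)->N->(0,2) | ant1:(0,2)->S->(1,2)
  grid max=3 at (0,2)
Step 5: ant0:(0,2)->S->(1,2) | ant1:(1,2)->N->(0,2)
  grid max=4 at (0,2)
Final grid:
  0 0 4 0 0
  0 0 4 0 0
  0 0 0 0 0
  0 0 0 0 0
Max pheromone 4 at (0,2)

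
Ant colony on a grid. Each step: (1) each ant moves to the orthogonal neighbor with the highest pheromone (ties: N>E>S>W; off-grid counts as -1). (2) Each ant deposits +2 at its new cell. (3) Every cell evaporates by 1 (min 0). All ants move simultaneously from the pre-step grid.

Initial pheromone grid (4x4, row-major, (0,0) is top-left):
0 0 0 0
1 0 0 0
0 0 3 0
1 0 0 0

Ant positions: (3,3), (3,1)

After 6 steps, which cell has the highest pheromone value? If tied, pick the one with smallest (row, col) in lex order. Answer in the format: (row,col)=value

Step 1: ant0:(3,3)->N->(2,3) | ant1:(3,1)->W->(3,0)
  grid max=2 at (2,2)
Step 2: ant0:(2,3)->W->(2,2) | ant1:(3,0)->N->(2,0)
  grid max=3 at (2,2)
Step 3: ant0:(2,2)->N->(1,2) | ant1:(2,0)->S->(3,0)
  grid max=2 at (2,2)
Step 4: ant0:(1,2)->S->(2,2) | ant1:(3,0)->N->(2,0)
  grid max=3 at (2,2)
Step 5: ant0:(2,2)->N->(1,2) | ant1:(2,0)->S->(3,0)
  grid max=2 at (2,2)
Step 6: ant0:(1,2)->S->(2,2) | ant1:(3,0)->N->(2,0)
  grid max=3 at (2,2)
Final grid:
  0 0 0 0
  0 0 0 0
  1 0 3 0
  1 0 0 0
Max pheromone 3 at (2,2)

Answer: (2,2)=3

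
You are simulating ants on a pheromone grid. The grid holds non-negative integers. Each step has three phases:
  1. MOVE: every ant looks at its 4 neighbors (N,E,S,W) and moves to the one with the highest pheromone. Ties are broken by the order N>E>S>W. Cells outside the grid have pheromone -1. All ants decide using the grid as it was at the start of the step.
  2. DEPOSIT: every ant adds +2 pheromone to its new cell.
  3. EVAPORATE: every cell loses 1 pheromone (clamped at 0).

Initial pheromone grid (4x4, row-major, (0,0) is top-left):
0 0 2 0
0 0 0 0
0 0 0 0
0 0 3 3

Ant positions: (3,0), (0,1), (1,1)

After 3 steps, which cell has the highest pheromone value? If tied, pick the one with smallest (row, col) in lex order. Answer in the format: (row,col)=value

Step 1: ant0:(3,0)->N->(2,0) | ant1:(0,1)->E->(0,2) | ant2:(1,1)->N->(0,1)
  grid max=3 at (0,2)
Step 2: ant0:(2,0)->N->(1,0) | ant1:(0,2)->W->(0,1) | ant2:(0,1)->E->(0,2)
  grid max=4 at (0,2)
Step 3: ant0:(1,0)->N->(0,0) | ant1:(0,1)->E->(0,2) | ant2:(0,2)->W->(0,1)
  grid max=5 at (0,2)
Final grid:
  1 3 5 0
  0 0 0 0
  0 0 0 0
  0 0 0 0
Max pheromone 5 at (0,2)

Answer: (0,2)=5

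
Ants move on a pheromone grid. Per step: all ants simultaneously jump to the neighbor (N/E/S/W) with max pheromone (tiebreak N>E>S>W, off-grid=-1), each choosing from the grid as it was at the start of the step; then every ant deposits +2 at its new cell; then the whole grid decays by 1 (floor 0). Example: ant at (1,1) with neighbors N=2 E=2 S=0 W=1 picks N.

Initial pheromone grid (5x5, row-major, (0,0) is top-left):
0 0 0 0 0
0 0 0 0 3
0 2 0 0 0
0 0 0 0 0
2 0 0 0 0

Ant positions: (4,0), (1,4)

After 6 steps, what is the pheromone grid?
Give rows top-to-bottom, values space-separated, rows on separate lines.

After step 1: ants at (3,0),(0,4)
  0 0 0 0 1
  0 0 0 0 2
  0 1 0 0 0
  1 0 0 0 0
  1 0 0 0 0
After step 2: ants at (4,0),(1,4)
  0 0 0 0 0
  0 0 0 0 3
  0 0 0 0 0
  0 0 0 0 0
  2 0 0 0 0
After step 3: ants at (3,0),(0,4)
  0 0 0 0 1
  0 0 0 0 2
  0 0 0 0 0
  1 0 0 0 0
  1 0 0 0 0
After step 4: ants at (4,0),(1,4)
  0 0 0 0 0
  0 0 0 0 3
  0 0 0 0 0
  0 0 0 0 0
  2 0 0 0 0
After step 5: ants at (3,0),(0,4)
  0 0 0 0 1
  0 0 0 0 2
  0 0 0 0 0
  1 0 0 0 0
  1 0 0 0 0
After step 6: ants at (4,0),(1,4)
  0 0 0 0 0
  0 0 0 0 3
  0 0 0 0 0
  0 0 0 0 0
  2 0 0 0 0

0 0 0 0 0
0 0 0 0 3
0 0 0 0 0
0 0 0 0 0
2 0 0 0 0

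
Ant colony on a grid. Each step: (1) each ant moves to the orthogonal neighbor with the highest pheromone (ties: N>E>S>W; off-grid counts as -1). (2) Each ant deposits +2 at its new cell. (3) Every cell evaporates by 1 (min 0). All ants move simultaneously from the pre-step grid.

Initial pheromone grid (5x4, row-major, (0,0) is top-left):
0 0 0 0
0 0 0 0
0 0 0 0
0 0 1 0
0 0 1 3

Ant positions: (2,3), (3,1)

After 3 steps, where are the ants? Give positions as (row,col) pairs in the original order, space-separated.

Step 1: ant0:(2,3)->N->(1,3) | ant1:(3,1)->E->(3,2)
  grid max=2 at (3,2)
Step 2: ant0:(1,3)->N->(0,3) | ant1:(3,2)->N->(2,2)
  grid max=1 at (0,3)
Step 3: ant0:(0,3)->S->(1,3) | ant1:(2,2)->S->(3,2)
  grid max=2 at (3,2)

(1,3) (3,2)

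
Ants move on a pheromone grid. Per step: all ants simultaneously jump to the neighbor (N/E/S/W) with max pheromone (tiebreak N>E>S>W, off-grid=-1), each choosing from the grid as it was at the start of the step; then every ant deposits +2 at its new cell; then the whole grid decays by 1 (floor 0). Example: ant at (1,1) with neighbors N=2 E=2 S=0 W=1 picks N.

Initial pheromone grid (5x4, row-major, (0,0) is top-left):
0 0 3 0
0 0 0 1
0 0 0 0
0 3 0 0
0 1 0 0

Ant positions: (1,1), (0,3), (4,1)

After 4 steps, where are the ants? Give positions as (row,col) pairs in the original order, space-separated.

Step 1: ant0:(1,1)->N->(0,1) | ant1:(0,3)->W->(0,2) | ant2:(4,1)->N->(3,1)
  grid max=4 at (0,2)
Step 2: ant0:(0,1)->E->(0,2) | ant1:(0,2)->W->(0,1) | ant2:(3,1)->N->(2,1)
  grid max=5 at (0,2)
Step 3: ant0:(0,2)->W->(0,1) | ant1:(0,1)->E->(0,2) | ant2:(2,1)->S->(3,1)
  grid max=6 at (0,2)
Step 4: ant0:(0,1)->E->(0,2) | ant1:(0,2)->W->(0,1) | ant2:(3,1)->N->(2,1)
  grid max=7 at (0,2)

(0,2) (0,1) (2,1)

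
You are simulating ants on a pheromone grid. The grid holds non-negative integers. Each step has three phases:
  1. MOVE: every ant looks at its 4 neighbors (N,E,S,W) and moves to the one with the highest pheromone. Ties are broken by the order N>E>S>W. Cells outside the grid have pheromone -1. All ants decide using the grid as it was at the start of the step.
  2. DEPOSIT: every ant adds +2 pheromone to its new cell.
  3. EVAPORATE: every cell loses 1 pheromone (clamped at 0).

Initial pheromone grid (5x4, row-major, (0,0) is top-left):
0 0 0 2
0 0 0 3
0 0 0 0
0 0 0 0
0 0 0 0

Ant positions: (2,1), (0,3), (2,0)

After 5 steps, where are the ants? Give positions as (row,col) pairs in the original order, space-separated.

Step 1: ant0:(2,1)->N->(1,1) | ant1:(0,3)->S->(1,3) | ant2:(2,0)->N->(1,0)
  grid max=4 at (1,3)
Step 2: ant0:(1,1)->W->(1,0) | ant1:(1,3)->N->(0,3) | ant2:(1,0)->E->(1,1)
  grid max=3 at (1,3)
Step 3: ant0:(1,0)->E->(1,1) | ant1:(0,3)->S->(1,3) | ant2:(1,1)->W->(1,0)
  grid max=4 at (1,3)
Step 4: ant0:(1,1)->W->(1,0) | ant1:(1,3)->N->(0,3) | ant2:(1,0)->E->(1,1)
  grid max=4 at (1,0)
Step 5: ant0:(1,0)->E->(1,1) | ant1:(0,3)->S->(1,3) | ant2:(1,1)->W->(1,0)
  grid max=5 at (1,0)

(1,1) (1,3) (1,0)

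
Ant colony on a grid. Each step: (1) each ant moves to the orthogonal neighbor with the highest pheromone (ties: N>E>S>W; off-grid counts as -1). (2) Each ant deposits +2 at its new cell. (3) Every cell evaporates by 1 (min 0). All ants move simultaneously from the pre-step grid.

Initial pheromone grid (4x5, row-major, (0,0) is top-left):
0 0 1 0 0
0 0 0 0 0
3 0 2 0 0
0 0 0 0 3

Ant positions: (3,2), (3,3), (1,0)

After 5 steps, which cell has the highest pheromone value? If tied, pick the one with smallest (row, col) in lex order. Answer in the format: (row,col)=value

Answer: (2,0)=4

Derivation:
Step 1: ant0:(3,2)->N->(2,2) | ant1:(3,3)->E->(3,4) | ant2:(1,0)->S->(2,0)
  grid max=4 at (2,0)
Step 2: ant0:(2,2)->N->(1,2) | ant1:(3,4)->N->(2,4) | ant2:(2,0)->N->(1,0)
  grid max=3 at (2,0)
Step 3: ant0:(1,2)->S->(2,2) | ant1:(2,4)->S->(3,4) | ant2:(1,0)->S->(2,0)
  grid max=4 at (2,0)
Step 4: ant0:(2,2)->N->(1,2) | ant1:(3,4)->N->(2,4) | ant2:(2,0)->N->(1,0)
  grid max=3 at (2,0)
Step 5: ant0:(1,2)->S->(2,2) | ant1:(2,4)->S->(3,4) | ant2:(1,0)->S->(2,0)
  grid max=4 at (2,0)
Final grid:
  0 0 0 0 0
  0 0 0 0 0
  4 0 3 0 0
  0 0 0 0 4
Max pheromone 4 at (2,0)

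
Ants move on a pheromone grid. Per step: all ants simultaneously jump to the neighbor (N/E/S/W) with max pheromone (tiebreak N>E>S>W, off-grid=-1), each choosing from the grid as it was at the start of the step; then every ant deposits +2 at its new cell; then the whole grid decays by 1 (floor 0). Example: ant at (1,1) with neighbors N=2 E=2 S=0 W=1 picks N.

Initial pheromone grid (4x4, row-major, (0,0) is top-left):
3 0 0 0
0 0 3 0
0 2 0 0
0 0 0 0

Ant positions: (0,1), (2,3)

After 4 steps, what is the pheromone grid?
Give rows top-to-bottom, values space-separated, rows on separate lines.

After step 1: ants at (0,0),(1,3)
  4 0 0 0
  0 0 2 1
  0 1 0 0
  0 0 0 0
After step 2: ants at (0,1),(1,2)
  3 1 0 0
  0 0 3 0
  0 0 0 0
  0 0 0 0
After step 3: ants at (0,0),(0,2)
  4 0 1 0
  0 0 2 0
  0 0 0 0
  0 0 0 0
After step 4: ants at (0,1),(1,2)
  3 1 0 0
  0 0 3 0
  0 0 0 0
  0 0 0 0

3 1 0 0
0 0 3 0
0 0 0 0
0 0 0 0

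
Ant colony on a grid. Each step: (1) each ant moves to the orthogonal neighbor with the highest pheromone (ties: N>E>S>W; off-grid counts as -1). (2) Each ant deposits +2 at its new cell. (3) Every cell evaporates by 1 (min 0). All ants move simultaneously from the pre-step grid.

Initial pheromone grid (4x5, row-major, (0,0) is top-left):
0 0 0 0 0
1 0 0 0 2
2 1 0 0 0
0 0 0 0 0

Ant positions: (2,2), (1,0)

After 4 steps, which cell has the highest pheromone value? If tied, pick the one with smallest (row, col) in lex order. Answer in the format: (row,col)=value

Answer: (2,0)=6

Derivation:
Step 1: ant0:(2,2)->W->(2,1) | ant1:(1,0)->S->(2,0)
  grid max=3 at (2,0)
Step 2: ant0:(2,1)->W->(2,0) | ant1:(2,0)->E->(2,1)
  grid max=4 at (2,0)
Step 3: ant0:(2,0)->E->(2,1) | ant1:(2,1)->W->(2,0)
  grid max=5 at (2,0)
Step 4: ant0:(2,1)->W->(2,0) | ant1:(2,0)->E->(2,1)
  grid max=6 at (2,0)
Final grid:
  0 0 0 0 0
  0 0 0 0 0
  6 5 0 0 0
  0 0 0 0 0
Max pheromone 6 at (2,0)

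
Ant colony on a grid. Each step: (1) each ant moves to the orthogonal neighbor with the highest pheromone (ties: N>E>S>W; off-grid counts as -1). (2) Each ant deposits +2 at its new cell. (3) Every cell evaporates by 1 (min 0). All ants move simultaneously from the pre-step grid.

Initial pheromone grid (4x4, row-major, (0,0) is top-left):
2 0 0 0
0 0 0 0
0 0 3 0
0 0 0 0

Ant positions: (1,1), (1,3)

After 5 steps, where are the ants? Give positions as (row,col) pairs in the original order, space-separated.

Step 1: ant0:(1,1)->N->(0,1) | ant1:(1,3)->N->(0,3)
  grid max=2 at (2,2)
Step 2: ant0:(0,1)->W->(0,0) | ant1:(0,3)->S->(1,3)
  grid max=2 at (0,0)
Step 3: ant0:(0,0)->E->(0,1) | ant1:(1,3)->N->(0,3)
  grid max=1 at (0,0)
Step 4: ant0:(0,1)->W->(0,0) | ant1:(0,3)->S->(1,3)
  grid max=2 at (0,0)
Step 5: ant0:(0,0)->E->(0,1) | ant1:(1,3)->N->(0,3)
  grid max=1 at (0,0)

(0,1) (0,3)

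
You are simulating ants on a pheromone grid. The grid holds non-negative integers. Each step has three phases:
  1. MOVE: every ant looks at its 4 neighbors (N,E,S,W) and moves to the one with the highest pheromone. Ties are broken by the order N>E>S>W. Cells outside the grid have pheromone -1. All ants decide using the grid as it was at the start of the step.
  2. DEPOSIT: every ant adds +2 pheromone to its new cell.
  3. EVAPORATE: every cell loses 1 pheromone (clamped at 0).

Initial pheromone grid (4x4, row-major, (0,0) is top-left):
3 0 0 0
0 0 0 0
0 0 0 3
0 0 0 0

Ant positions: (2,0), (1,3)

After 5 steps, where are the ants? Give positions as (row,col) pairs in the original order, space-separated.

Step 1: ant0:(2,0)->N->(1,0) | ant1:(1,3)->S->(2,3)
  grid max=4 at (2,3)
Step 2: ant0:(1,0)->N->(0,0) | ant1:(2,3)->N->(1,3)
  grid max=3 at (0,0)
Step 3: ant0:(0,0)->E->(0,1) | ant1:(1,3)->S->(2,3)
  grid max=4 at (2,3)
Step 4: ant0:(0,1)->W->(0,0) | ant1:(2,3)->N->(1,3)
  grid max=3 at (0,0)
Step 5: ant0:(0,0)->E->(0,1) | ant1:(1,3)->S->(2,3)
  grid max=4 at (2,3)

(0,1) (2,3)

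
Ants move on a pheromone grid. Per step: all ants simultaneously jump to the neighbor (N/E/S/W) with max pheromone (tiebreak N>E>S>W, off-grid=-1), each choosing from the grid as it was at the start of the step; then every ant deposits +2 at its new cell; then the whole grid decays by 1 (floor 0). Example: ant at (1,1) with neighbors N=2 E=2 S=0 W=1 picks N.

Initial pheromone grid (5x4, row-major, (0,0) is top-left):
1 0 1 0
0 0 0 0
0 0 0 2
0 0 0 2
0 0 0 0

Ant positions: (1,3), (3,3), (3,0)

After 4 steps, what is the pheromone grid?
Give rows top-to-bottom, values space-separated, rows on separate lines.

After step 1: ants at (2,3),(2,3),(2,0)
  0 0 0 0
  0 0 0 0
  1 0 0 5
  0 0 0 1
  0 0 0 0
After step 2: ants at (3,3),(3,3),(1,0)
  0 0 0 0
  1 0 0 0
  0 0 0 4
  0 0 0 4
  0 0 0 0
After step 3: ants at (2,3),(2,3),(0,0)
  1 0 0 0
  0 0 0 0
  0 0 0 7
  0 0 0 3
  0 0 0 0
After step 4: ants at (3,3),(3,3),(0,1)
  0 1 0 0
  0 0 0 0
  0 0 0 6
  0 0 0 6
  0 0 0 0

0 1 0 0
0 0 0 0
0 0 0 6
0 0 0 6
0 0 0 0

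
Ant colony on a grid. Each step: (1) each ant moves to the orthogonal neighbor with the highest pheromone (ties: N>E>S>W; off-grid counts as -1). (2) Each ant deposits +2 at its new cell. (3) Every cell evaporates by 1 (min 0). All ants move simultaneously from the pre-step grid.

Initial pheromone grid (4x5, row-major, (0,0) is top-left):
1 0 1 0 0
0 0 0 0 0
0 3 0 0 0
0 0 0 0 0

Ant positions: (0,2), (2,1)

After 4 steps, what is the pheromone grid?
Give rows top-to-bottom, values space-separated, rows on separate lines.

After step 1: ants at (0,3),(1,1)
  0 0 0 1 0
  0 1 0 0 0
  0 2 0 0 0
  0 0 0 0 0
After step 2: ants at (0,4),(2,1)
  0 0 0 0 1
  0 0 0 0 0
  0 3 0 0 0
  0 0 0 0 0
After step 3: ants at (1,4),(1,1)
  0 0 0 0 0
  0 1 0 0 1
  0 2 0 0 0
  0 0 0 0 0
After step 4: ants at (0,4),(2,1)
  0 0 0 0 1
  0 0 0 0 0
  0 3 0 0 0
  0 0 0 0 0

0 0 0 0 1
0 0 0 0 0
0 3 0 0 0
0 0 0 0 0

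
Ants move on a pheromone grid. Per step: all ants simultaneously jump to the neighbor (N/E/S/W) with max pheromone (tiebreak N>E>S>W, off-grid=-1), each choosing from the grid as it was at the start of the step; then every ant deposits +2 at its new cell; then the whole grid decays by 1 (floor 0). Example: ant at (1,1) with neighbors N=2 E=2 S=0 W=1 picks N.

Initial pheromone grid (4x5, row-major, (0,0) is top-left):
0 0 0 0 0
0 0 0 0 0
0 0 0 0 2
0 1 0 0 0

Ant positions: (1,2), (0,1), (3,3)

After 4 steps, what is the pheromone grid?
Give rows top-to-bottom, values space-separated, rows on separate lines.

After step 1: ants at (0,2),(0,2),(2,3)
  0 0 3 0 0
  0 0 0 0 0
  0 0 0 1 1
  0 0 0 0 0
After step 2: ants at (0,3),(0,3),(2,4)
  0 0 2 3 0
  0 0 0 0 0
  0 0 0 0 2
  0 0 0 0 0
After step 3: ants at (0,2),(0,2),(1,4)
  0 0 5 2 0
  0 0 0 0 1
  0 0 0 0 1
  0 0 0 0 0
After step 4: ants at (0,3),(0,3),(2,4)
  0 0 4 5 0
  0 0 0 0 0
  0 0 0 0 2
  0 0 0 0 0

0 0 4 5 0
0 0 0 0 0
0 0 0 0 2
0 0 0 0 0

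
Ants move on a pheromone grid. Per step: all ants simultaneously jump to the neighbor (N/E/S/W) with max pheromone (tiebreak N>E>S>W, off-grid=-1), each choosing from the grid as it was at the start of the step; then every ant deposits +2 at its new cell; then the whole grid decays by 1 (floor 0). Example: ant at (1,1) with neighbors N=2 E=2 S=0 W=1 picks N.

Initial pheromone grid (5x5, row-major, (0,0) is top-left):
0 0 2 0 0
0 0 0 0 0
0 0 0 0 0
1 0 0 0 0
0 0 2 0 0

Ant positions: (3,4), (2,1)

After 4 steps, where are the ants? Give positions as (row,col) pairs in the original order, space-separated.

Step 1: ant0:(3,4)->N->(2,4) | ant1:(2,1)->N->(1,1)
  grid max=1 at (0,2)
Step 2: ant0:(2,4)->N->(1,4) | ant1:(1,1)->N->(0,1)
  grid max=1 at (0,1)
Step 3: ant0:(1,4)->N->(0,4) | ant1:(0,1)->E->(0,2)
  grid max=1 at (0,2)
Step 4: ant0:(0,4)->S->(1,4) | ant1:(0,2)->E->(0,3)
  grid max=1 at (0,3)

(1,4) (0,3)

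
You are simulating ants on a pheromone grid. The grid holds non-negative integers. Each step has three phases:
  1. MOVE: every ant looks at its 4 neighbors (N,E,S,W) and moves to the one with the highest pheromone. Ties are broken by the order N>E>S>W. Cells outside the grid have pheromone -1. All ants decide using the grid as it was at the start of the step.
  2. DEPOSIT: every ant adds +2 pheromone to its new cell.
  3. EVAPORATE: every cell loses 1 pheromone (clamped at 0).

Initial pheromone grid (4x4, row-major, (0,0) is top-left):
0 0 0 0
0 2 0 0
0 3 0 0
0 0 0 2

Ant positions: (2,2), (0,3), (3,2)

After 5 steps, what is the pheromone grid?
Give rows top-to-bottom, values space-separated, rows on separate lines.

After step 1: ants at (2,1),(1,3),(3,3)
  0 0 0 0
  0 1 0 1
  0 4 0 0
  0 0 0 3
After step 2: ants at (1,1),(0,3),(2,3)
  0 0 0 1
  0 2 0 0
  0 3 0 1
  0 0 0 2
After step 3: ants at (2,1),(1,3),(3,3)
  0 0 0 0
  0 1 0 1
  0 4 0 0
  0 0 0 3
After step 4: ants at (1,1),(0,3),(2,3)
  0 0 0 1
  0 2 0 0
  0 3 0 1
  0 0 0 2
After step 5: ants at (2,1),(1,3),(3,3)
  0 0 0 0
  0 1 0 1
  0 4 0 0
  0 0 0 3

0 0 0 0
0 1 0 1
0 4 0 0
0 0 0 3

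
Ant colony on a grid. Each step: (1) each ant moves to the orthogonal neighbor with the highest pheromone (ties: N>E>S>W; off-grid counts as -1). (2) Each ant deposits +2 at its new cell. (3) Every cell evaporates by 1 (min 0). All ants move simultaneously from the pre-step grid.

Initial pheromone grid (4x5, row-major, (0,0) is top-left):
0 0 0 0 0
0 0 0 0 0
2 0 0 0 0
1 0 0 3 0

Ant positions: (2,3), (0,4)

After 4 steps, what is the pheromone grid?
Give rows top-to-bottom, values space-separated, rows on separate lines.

After step 1: ants at (3,3),(1,4)
  0 0 0 0 0
  0 0 0 0 1
  1 0 0 0 0
  0 0 0 4 0
After step 2: ants at (2,3),(0,4)
  0 0 0 0 1
  0 0 0 0 0
  0 0 0 1 0
  0 0 0 3 0
After step 3: ants at (3,3),(1,4)
  0 0 0 0 0
  0 0 0 0 1
  0 0 0 0 0
  0 0 0 4 0
After step 4: ants at (2,3),(0,4)
  0 0 0 0 1
  0 0 0 0 0
  0 0 0 1 0
  0 0 0 3 0

0 0 0 0 1
0 0 0 0 0
0 0 0 1 0
0 0 0 3 0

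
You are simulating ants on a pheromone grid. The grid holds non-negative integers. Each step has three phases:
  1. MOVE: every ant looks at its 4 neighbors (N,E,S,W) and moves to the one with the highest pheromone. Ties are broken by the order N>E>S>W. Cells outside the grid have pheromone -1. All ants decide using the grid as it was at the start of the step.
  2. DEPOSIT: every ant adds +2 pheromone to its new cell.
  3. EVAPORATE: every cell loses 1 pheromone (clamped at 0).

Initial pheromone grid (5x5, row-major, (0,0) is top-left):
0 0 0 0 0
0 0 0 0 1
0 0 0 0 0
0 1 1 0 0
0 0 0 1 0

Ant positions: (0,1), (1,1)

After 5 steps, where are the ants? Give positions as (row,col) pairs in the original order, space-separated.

Step 1: ant0:(0,1)->E->(0,2) | ant1:(1,1)->N->(0,1)
  grid max=1 at (0,1)
Step 2: ant0:(0,2)->W->(0,1) | ant1:(0,1)->E->(0,2)
  grid max=2 at (0,1)
Step 3: ant0:(0,1)->E->(0,2) | ant1:(0,2)->W->(0,1)
  grid max=3 at (0,1)
Step 4: ant0:(0,2)->W->(0,1) | ant1:(0,1)->E->(0,2)
  grid max=4 at (0,1)
Step 5: ant0:(0,1)->E->(0,2) | ant1:(0,2)->W->(0,1)
  grid max=5 at (0,1)

(0,2) (0,1)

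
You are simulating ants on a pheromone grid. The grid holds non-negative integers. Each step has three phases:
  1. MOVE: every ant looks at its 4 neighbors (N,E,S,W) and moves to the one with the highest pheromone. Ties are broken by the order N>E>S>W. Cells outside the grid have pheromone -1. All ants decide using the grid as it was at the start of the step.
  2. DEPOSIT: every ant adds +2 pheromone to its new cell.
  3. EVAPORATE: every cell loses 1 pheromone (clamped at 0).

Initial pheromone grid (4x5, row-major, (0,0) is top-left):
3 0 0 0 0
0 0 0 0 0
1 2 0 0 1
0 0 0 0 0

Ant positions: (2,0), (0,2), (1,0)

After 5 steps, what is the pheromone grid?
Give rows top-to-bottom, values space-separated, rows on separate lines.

After step 1: ants at (2,1),(0,3),(0,0)
  4 0 0 1 0
  0 0 0 0 0
  0 3 0 0 0
  0 0 0 0 0
After step 2: ants at (1,1),(0,4),(0,1)
  3 1 0 0 1
  0 1 0 0 0
  0 2 0 0 0
  0 0 0 0 0
After step 3: ants at (2,1),(1,4),(0,0)
  4 0 0 0 0
  0 0 0 0 1
  0 3 0 0 0
  0 0 0 0 0
After step 4: ants at (1,1),(0,4),(0,1)
  3 1 0 0 1
  0 1 0 0 0
  0 2 0 0 0
  0 0 0 0 0
After step 5: ants at (2,1),(1,4),(0,0)
  4 0 0 0 0
  0 0 0 0 1
  0 3 0 0 0
  0 0 0 0 0

4 0 0 0 0
0 0 0 0 1
0 3 0 0 0
0 0 0 0 0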